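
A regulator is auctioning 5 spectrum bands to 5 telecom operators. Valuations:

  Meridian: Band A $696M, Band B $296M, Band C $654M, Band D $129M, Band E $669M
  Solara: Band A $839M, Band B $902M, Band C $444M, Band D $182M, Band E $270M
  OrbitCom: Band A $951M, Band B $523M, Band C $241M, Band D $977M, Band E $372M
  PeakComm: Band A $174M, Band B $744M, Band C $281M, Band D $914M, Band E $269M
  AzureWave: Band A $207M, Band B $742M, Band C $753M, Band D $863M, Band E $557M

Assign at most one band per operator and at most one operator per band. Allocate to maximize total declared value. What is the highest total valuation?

This is the linear assignment problem.
Optimal: Meridian→Band E ($669M), Solara→Band B ($902M), OrbitCom→Band A ($951M), PeakComm→Band D ($914M), AzureWave→Band C ($753M) — total 669+902+951+914+753 = $4189M.
Max-entry greedy (repeatedly take the single best remaining cell) gives $3597M, worse by 592.
Swapping Solara↔AzureWave (Solara→Band C $444M, AzureWave→Band B $742M) loses 469.
No other one-to-one assignment exceeds $4189M.

Maximum total: $4189M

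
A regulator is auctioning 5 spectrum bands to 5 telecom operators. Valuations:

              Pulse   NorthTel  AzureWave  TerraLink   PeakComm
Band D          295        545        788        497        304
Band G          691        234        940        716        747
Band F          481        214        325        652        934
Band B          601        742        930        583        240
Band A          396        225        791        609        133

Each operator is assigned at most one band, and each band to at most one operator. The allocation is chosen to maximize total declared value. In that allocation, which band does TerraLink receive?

TerraLink receives Band A.

This is the linear assignment problem.
Optimal: Pulse→Band G ($691M), NorthTel→Band B ($742M), AzureWave→Band D ($788M), TerraLink→Band A ($609M), PeakComm→Band F ($934M) — total 691+742+788+609+934 = $3764M.
Max-entry greedy (repeatedly take the single best remaining cell) gives $3520M, worse by 244.
TerraLink's own top band is Band G ($716M), but forcing TerraLink→Band G and reassigning the rest optimally gives only $3587M — worse by 177.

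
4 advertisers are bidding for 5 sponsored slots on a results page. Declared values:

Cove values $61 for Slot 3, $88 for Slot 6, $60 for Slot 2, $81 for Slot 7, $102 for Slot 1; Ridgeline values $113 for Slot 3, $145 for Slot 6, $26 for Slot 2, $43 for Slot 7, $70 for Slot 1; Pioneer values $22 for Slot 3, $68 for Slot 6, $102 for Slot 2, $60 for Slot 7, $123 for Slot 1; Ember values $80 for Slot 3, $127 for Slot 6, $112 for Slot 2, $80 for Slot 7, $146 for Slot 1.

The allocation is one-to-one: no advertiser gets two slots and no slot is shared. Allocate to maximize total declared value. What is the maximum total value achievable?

Max total: $474

This is a one-to-one assignment (maximum-weight bipartite matching).
Optimal: Cove→Slot 7 ($81), Ridgeline→Slot 6 ($145), Pioneer→Slot 2 ($102), Ember→Slot 1 ($146) — total 81+145+102+146 = $474.
Next-best assignment: Cove→Slot 7, Ridgeline→Slot 6, Pioneer→Slot 1, Ember→Slot 2 = $461.
Swapping Ember↔Cove (Ember→Slot 7 $80, Cove→Slot 1 $102) loses 45.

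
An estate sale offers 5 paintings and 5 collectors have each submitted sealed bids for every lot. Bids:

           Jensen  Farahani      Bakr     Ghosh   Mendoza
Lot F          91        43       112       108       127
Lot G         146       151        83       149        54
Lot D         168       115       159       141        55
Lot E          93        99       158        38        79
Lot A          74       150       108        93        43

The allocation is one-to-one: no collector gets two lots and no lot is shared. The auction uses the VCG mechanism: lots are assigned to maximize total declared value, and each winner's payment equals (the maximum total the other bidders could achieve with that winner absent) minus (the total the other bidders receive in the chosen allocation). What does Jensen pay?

Jensen pays $1.

Efficient allocation: Jensen→Lot D ($168), Farahani→Lot A ($150), Bakr→Lot E ($158), Ghosh→Lot G ($149), Mendoza→Lot F ($127); total welfare W = $752.
Jensen receives Lot D at value $168, so the others get W − 168 = $584.
Without Jensen: best allocation of the remaining 4 bidders over all 5 lots is Farahani→Lot A ($150), Bakr→Lot D ($159), Ghosh→Lot G ($149), Mendoza→Lot F ($127), total $585.
VCG payment = (others' best without Jensen) − (others' welfare with Jensen) = 585 − 584 = $1.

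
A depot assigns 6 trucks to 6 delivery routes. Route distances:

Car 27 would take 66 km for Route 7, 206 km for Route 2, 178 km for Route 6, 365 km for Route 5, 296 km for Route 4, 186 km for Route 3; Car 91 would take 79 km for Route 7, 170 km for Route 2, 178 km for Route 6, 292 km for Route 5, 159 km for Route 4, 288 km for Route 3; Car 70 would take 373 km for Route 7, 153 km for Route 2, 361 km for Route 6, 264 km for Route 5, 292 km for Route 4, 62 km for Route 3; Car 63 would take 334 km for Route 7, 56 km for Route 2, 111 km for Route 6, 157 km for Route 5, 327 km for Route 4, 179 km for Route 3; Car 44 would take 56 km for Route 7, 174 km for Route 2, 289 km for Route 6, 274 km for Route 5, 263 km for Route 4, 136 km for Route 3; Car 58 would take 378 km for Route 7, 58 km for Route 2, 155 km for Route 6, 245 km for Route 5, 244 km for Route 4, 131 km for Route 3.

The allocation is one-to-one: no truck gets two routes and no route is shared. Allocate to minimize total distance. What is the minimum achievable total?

Treat this as an assignment problem: match each truck to one route.
Optimal: Car 27→Route 6 (178 km), Car 91→Route 4 (159 km), Car 70→Route 3 (62 km), Car 63→Route 5 (157 km), Car 44→Route 7 (56 km), Car 58→Route 2 (58 km) — total 178+159+62+157+56+58 = 670 km.
Min-entry greedy (repeatedly take the single cheapest remaining cell) gives 853 km, worse by 183.
Every other assignment is strictly worse.

Minimum total: 670 km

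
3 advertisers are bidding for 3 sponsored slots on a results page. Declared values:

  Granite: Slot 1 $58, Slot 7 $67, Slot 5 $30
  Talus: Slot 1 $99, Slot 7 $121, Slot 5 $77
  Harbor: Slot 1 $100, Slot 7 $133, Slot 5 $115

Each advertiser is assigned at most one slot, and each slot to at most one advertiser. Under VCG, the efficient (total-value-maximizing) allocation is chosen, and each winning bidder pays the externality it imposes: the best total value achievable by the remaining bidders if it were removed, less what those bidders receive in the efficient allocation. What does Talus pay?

Talus pays $18.

Efficient allocation: Granite→Slot 1 ($58), Talus→Slot 7 ($121), Harbor→Slot 5 ($115); total welfare W = $294.
Talus receives Slot 7 at value $121, so the others get W − 121 = $173.
Without Talus: best allocation of the remaining 2 bidders over all 3 slots is Granite→Slot 1 ($58), Harbor→Slot 7 ($133), total $191.
VCG payment = (others' best without Talus) − (others' welfare with Talus) = 191 − 173 = $18.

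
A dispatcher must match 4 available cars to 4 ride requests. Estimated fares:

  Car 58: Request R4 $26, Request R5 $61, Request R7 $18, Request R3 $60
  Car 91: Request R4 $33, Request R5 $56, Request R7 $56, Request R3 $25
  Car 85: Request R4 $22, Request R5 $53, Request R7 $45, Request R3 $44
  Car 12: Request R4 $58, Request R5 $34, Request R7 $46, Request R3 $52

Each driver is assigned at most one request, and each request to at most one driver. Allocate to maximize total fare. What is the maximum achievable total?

Optimal: Car 58→Request R3 ($60), Car 91→Request R7 ($56), Car 85→Request R5 ($53), Car 12→Request R4 ($58) — total 60+56+53+58 = $227.
Max-entry greedy (repeatedly take the single best remaining cell) gives $219, worse by 8.
Next-best assignment: Car 58→Request R5, Car 91→Request R7, Car 85→Request R3, Car 12→Request R4 = $219.

Max total: $227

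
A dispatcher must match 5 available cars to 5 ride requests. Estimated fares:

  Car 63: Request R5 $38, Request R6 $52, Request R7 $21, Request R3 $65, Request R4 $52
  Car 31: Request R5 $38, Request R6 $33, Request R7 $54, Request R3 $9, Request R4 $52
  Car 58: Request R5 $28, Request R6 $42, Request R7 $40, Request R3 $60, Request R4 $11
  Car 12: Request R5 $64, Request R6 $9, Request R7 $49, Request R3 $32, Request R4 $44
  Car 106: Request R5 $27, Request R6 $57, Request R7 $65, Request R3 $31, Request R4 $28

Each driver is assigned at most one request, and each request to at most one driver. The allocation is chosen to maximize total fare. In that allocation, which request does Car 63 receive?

Car 63 receives Request R6.

Optimal: Car 63→Request R6 ($52), Car 31→Request R4 ($52), Car 58→Request R3 ($60), Car 12→Request R5 ($64), Car 106→Request R7 ($65) — total 52+52+60+64+65 = $293.
Column-greedy (each request in turn goes to its best remaining driver) gives $251, worse by 42.
Next-best assignment: Car 63→Request R3, Car 31→Request R4, Car 58→Request R6, Car 12→Request R5, Car 106→Request R7 = $288.
Car 63's own top request is Request R3 ($65), but forcing Car 63→Request R3 and reassigning the rest optimally gives only $288 — worse by 5.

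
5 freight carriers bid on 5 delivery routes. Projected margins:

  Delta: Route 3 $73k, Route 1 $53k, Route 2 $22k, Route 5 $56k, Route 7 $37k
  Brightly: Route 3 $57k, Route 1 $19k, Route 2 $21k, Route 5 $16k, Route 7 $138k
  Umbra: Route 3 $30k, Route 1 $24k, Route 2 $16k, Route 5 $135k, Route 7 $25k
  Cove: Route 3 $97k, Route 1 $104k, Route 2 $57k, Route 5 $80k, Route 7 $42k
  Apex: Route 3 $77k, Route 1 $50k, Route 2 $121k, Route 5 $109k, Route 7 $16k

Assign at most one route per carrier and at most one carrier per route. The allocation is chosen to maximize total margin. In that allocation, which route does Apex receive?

Optimal: Delta→Route 3 ($73k), Brightly→Route 7 ($138k), Umbra→Route 5 ($135k), Cove→Route 1 ($104k), Apex→Route 2 ($121k) — total 73+138+135+104+121 = $571k.
Column-greedy (each route in turn goes to its best remaining carrier) gives $544k, worse by 27.

Apex receives Route 2.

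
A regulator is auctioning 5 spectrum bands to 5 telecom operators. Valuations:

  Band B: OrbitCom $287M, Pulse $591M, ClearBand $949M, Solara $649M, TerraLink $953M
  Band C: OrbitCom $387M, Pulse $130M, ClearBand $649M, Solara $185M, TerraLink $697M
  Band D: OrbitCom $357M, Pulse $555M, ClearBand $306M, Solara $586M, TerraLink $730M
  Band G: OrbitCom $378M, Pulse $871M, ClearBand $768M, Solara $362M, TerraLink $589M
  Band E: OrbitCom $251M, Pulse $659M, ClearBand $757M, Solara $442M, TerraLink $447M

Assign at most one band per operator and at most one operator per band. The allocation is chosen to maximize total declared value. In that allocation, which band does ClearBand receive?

ClearBand receives Band E.

Optimal: OrbitCom→Band C ($387M), Pulse→Band G ($871M), ClearBand→Band E ($757M), Solara→Band D ($586M), TerraLink→Band B ($953M) — total 387+871+757+586+953 = $3554M.
Column-greedy (each band in turn goes to its best remaining operator) gives $3310M, worse by 244.
Every other assignment is strictly worse.
ClearBand's own top band is Band B ($949M), but forcing ClearBand→Band B and reassigning the rest optimally gives only $3379M — worse by 175.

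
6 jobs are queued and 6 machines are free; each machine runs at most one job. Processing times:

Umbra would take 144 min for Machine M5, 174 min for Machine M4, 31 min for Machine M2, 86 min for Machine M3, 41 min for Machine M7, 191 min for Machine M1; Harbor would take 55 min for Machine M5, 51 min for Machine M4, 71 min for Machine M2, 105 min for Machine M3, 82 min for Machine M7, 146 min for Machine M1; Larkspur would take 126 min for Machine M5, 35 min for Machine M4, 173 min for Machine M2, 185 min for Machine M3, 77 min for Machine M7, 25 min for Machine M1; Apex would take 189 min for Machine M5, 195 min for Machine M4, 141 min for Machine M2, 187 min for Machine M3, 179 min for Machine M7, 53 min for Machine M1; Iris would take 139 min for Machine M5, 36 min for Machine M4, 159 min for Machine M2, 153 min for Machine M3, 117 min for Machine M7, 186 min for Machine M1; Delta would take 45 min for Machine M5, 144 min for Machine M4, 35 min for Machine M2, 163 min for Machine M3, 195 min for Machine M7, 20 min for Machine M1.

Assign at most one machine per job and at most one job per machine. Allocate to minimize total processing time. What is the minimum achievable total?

Minimum total: 342 min

Optimal: Umbra→Machine M3 (86 min), Harbor→Machine M5 (55 min), Larkspur→Machine M7 (77 min), Apex→Machine M1 (53 min), Iris→Machine M4 (36 min), Delta→Machine M2 (35 min) — total 86+55+77+53+36+35 = 342 min.
Min-entry greedy (repeatedly take the single cheapest remaining cell) gives 445 min, worse by 103.
Checked against all permutations: 342 min is optimal.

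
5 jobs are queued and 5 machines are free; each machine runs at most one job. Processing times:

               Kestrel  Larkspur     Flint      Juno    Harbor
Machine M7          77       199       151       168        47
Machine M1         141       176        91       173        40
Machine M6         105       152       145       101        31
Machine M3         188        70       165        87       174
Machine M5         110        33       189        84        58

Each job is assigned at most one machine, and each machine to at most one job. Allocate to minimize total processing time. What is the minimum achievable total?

Minimum total: 319 min

Optimal: Kestrel→Machine M7 (77 min), Larkspur→Machine M5 (33 min), Flint→Machine M1 (91 min), Juno→Machine M3 (87 min), Harbor→Machine M6 (31 min) — total 77+33+91+87+31 = 319 min.
Every other assignment is strictly worse.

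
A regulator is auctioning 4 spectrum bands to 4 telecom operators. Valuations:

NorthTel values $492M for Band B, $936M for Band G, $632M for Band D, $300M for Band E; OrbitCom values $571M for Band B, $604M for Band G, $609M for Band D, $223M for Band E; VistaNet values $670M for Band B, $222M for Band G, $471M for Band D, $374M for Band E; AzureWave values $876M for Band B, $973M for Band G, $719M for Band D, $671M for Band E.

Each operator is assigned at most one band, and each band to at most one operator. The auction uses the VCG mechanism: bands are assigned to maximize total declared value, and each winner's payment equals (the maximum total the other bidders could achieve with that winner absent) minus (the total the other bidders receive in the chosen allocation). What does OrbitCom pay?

Efficient allocation: NorthTel→Band G ($936M), OrbitCom→Band D ($609M), VistaNet→Band B ($670M), AzureWave→Band E ($671M); total welfare W = $2886M.
OrbitCom receives Band D at value $609M, so the others get W − 609 = $2277M.
Without OrbitCom: best allocation of the remaining 3 bidders over all 4 bands is NorthTel→Band G ($936M), VistaNet→Band B ($670M), AzureWave→Band D ($719M), total $2325M.
VCG payment = (others' best without OrbitCom) − (others' welfare with OrbitCom) = 2325 − 2277 = $48M.

OrbitCom pays $48M.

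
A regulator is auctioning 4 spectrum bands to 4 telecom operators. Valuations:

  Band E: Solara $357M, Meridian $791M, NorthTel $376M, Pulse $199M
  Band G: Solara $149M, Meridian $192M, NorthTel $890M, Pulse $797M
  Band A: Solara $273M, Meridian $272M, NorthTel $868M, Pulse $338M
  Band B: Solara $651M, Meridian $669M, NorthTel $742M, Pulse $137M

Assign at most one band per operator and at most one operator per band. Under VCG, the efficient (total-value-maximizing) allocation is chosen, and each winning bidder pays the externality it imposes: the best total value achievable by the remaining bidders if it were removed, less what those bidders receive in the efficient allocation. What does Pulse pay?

Efficient allocation: Solara→Band B ($651M), Meridian→Band E ($791M), NorthTel→Band A ($868M), Pulse→Band G ($797M); total welfare W = $3107M.
Pulse receives Band G at value $797M, so the others get W − 797 = $2310M.
Without Pulse: best allocation of the remaining 3 bidders over all 4 bands is Solara→Band B ($651M), Meridian→Band E ($791M), NorthTel→Band G ($890M), total $2332M.
VCG payment = (others' best without Pulse) − (others' welfare with Pulse) = 2332 − 2310 = $22M.

Pulse pays $22M.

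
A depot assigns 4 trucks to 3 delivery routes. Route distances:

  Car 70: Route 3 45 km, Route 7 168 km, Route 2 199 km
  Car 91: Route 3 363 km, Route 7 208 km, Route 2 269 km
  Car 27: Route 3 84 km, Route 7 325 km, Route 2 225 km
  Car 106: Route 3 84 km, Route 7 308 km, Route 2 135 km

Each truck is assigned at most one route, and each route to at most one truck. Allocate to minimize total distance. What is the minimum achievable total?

Optimal: Car 27→Route 3 (84 km), Car 70→Route 7 (168 km), Car 106→Route 2 (135 km) — total 84+168+135 = 387 km.
Row-greedy (each truck in turn takes its cheapest remaining route) gives 478 km, worse by 91.
Swapping Car 27↔Car 70 (Car 27→Route 7 325 km, Car 70→Route 3 45 km) adds 118.
Every other assignment is strictly worse.

Min total: 387 km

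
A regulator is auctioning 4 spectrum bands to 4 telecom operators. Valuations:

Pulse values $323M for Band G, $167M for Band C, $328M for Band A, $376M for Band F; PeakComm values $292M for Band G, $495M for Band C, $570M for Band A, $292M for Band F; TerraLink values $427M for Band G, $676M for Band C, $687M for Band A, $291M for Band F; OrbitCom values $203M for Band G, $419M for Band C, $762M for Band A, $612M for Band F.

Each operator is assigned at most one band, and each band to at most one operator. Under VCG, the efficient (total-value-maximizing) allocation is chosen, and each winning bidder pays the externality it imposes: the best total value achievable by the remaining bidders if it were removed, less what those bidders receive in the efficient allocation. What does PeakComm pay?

PeakComm pays $203M.

Efficient allocation: Pulse→Band G ($323M), PeakComm→Band A ($570M), TerraLink→Band C ($676M), OrbitCom→Band F ($612M); total welfare W = $2181M.
PeakComm receives Band A at value $570M, so the others get W − 570 = $1611M.
Without PeakComm: best allocation of the remaining 3 bidders over all 4 bands is Pulse→Band F ($376M), TerraLink→Band C ($676M), OrbitCom→Band A ($762M), total $1814M.
VCG payment = (others' best without PeakComm) − (others' welfare with PeakComm) = 1814 − 1611 = $203M.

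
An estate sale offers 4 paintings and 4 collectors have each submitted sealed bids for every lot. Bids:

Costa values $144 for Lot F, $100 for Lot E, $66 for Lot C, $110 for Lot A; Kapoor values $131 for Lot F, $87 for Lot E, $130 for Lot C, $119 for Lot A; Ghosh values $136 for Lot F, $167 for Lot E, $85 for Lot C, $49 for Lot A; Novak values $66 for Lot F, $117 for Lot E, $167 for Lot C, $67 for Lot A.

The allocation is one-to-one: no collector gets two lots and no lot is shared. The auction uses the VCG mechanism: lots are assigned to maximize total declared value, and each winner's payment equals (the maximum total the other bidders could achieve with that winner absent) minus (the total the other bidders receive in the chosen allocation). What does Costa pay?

Costa pays $12.

Efficient allocation: Costa→Lot F ($144), Kapoor→Lot A ($119), Ghosh→Lot E ($167), Novak→Lot C ($167); total welfare W = $597.
Costa receives Lot F at value $144, so the others get W − 144 = $453.
Without Costa: best allocation of the remaining 3 bidders over all 4 lots is Kapoor→Lot F ($131), Ghosh→Lot E ($167), Novak→Lot C ($167), total $465.
VCG payment = (others' best without Costa) − (others' welfare with Costa) = 465 − 453 = $12.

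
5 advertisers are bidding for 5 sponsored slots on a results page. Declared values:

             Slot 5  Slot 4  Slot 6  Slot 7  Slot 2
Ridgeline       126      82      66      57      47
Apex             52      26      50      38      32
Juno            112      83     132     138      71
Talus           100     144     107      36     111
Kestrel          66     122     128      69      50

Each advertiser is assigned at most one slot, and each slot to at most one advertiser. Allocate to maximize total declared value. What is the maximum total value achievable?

Max total: $568

Optimal: Ridgeline→Slot 5 ($126), Apex→Slot 2 ($32), Juno→Slot 7 ($138), Talus→Slot 4 ($144), Kestrel→Slot 6 ($128) — total 126+32+138+144+128 = $568.
Row-greedy (each advertiser in turn takes its best remaining slot) gives $508, worse by 60.
Next-best assignment: Ridgeline→Slot 5, Apex→Slot 6, Juno→Slot 7, Talus→Slot 2, Kestrel→Slot 4 = $547.
Checked against all permutations: $568 is optimal.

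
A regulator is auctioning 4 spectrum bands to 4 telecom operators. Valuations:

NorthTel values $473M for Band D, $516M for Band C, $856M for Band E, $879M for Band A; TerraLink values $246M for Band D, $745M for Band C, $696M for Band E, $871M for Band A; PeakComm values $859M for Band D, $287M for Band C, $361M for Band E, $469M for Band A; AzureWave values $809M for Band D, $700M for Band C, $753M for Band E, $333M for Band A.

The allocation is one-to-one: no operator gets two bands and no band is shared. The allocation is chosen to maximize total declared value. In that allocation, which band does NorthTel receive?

Optimal: NorthTel→Band E ($856M), TerraLink→Band A ($871M), PeakComm→Band D ($859M), AzureWave→Band C ($700M) — total 856+871+859+700 = $3286M.
Row-greedy (each operator in turn takes its best remaining band) gives $3236M, worse by 50.
Next-best assignment: NorthTel→Band A, TerraLink→Band C, PeakComm→Band D, AzureWave→Band E = $3236M.
NorthTel's own top band is Band A ($879M), but forcing NorthTel→Band A and reassigning the rest optimally gives only $3236M — worse by 50.

NorthTel receives Band E.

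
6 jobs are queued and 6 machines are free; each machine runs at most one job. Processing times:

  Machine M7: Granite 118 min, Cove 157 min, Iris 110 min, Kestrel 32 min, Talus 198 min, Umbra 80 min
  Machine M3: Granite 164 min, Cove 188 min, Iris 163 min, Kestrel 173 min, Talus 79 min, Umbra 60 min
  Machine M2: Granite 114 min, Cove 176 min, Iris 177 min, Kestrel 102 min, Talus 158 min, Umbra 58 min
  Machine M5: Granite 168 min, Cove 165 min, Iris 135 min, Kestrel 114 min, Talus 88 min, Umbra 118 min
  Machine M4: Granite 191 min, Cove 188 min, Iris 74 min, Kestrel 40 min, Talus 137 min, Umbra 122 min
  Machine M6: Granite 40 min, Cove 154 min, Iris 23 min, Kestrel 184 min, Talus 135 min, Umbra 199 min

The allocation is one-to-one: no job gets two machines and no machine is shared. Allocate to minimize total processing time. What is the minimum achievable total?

Min total: 448 min

Optimal: Granite→Machine M6 (40 min), Cove→Machine M5 (165 min), Iris→Machine M4 (74 min), Kestrel→Machine M7 (32 min), Talus→Machine M3 (79 min), Umbra→Machine M2 (58 min) — total 40+165+74+32+79+58 = 448 min.
Row-greedy (each job in turn takes its cheapest remaining machine) gives 570 min, worse by 122.
Every other assignment is strictly worse.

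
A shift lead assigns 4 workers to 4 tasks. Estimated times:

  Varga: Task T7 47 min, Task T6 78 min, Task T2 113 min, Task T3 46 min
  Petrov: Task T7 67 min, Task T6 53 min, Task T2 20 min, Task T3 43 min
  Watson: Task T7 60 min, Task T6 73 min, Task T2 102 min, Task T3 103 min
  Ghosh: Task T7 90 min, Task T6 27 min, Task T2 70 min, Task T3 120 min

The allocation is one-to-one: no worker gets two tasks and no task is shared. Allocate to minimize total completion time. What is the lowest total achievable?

Optimal: Varga→Task T3 (46 min), Petrov→Task T2 (20 min), Watson→Task T7 (60 min), Ghosh→Task T6 (27 min) — total 46+20+60+27 = 153 min.
Column-greedy (each task in turn goes to its cheapest remaining worker) gives 197 min, worse by 44.
Swapping Petrov↔Ghosh (Petrov→Task T6 53 min, Ghosh→Task T2 70 min) adds 76.

Min total: 153 min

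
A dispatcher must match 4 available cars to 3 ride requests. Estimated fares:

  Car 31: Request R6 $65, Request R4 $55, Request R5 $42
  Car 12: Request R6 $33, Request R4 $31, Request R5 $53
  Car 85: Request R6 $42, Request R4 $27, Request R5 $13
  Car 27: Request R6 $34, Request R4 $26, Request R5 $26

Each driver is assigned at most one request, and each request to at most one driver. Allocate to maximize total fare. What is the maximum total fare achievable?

Max total: $150

This is a one-to-one assignment (maximum-weight bipartite matching).
Optimal: Car 85→Request R6 ($42), Car 31→Request R4 ($55), Car 12→Request R5 ($53) — total 42+55+53 = $150.
Column-greedy (each request in turn goes to its best remaining driver) gives $122, worse by 28.
No other one-to-one assignment exceeds $150.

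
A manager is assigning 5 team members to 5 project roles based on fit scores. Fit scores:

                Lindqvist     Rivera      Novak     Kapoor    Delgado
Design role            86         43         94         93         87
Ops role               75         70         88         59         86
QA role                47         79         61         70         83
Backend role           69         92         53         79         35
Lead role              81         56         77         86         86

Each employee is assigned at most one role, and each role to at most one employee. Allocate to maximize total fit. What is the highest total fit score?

Max total: 437 pts

This is the linear assignment problem.
Optimal: Lindqvist→Lead role (81 pts), Rivera→Backend role (92 pts), Novak→Ops role (88 pts), Kapoor→Design role (93 pts), Delgado→QA role (83 pts) — total 81+92+88+93+83 = 437 pts.
Row-greedy (each employee in turn takes its best remaining role) gives 435 pts, worse by 2.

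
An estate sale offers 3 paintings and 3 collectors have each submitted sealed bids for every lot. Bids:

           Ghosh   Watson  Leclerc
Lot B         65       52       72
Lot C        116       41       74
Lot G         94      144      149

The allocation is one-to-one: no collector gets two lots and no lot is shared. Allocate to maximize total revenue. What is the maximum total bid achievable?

Optimal: Ghosh→Lot C ($116), Watson→Lot G ($144), Leclerc→Lot B ($72) — total 116+144+72 = $332.
Next-best assignment: Ghosh→Lot C, Watson→Lot B, Leclerc→Lot G = $317.

Max total: $332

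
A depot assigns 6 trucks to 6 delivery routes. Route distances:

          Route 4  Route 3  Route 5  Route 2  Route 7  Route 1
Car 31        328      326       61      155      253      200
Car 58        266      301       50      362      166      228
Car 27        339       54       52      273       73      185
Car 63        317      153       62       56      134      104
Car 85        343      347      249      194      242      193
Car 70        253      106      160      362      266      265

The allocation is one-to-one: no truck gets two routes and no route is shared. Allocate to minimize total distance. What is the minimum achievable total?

Minimum total: 755 km

Treat this as an assignment problem: match each truck to one route.
Optimal: Car 31→Route 5 (61 km), Car 58→Route 4 (266 km), Car 27→Route 7 (73 km), Car 63→Route 2 (56 km), Car 85→Route 1 (193 km), Car 70→Route 3 (106 km) — total 61+266+73+56+193+106 = 755 km.
Row-greedy (each truck in turn takes its cheapest remaining route) gives 783 km, worse by 28.
Next-best assignment: Car 31→Route 5, Car 58→Route 7, Car 27→Route 3, Car 63→Route 2, Car 85→Route 1, Car 70→Route 4 = 783 km.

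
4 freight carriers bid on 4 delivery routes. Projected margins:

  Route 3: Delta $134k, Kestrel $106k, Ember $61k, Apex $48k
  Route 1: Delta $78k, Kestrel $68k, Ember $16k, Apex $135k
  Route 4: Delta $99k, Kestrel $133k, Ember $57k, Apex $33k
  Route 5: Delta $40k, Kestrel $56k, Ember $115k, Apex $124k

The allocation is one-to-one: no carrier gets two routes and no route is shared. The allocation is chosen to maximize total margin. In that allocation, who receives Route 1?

Optimal: Delta→Route 3 ($134k), Kestrel→Route 4 ($133k), Ember→Route 5 ($115k), Apex→Route 1 ($135k) — total 134+133+115+135 = $517k.
Next-best assignment: Delta→Route 4, Kestrel→Route 3, Ember→Route 5, Apex→Route 1 = $455k.
Every other assignment is strictly worse.

Apex receives Route 1.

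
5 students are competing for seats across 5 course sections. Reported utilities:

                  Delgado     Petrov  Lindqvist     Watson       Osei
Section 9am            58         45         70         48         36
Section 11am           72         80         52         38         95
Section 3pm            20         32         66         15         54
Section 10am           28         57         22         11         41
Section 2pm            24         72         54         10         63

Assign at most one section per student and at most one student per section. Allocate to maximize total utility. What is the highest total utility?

Max total: 309 points

Treat this as an assignment problem: match each student to one section.
Optimal: Delgado→Section 10am (28 points), Petrov→Section 2pm (72 points), Lindqvist→Section 3pm (66 points), Watson→Section 9am (48 points), Osei→Section 11am (95 points) — total 28+72+66+48+95 = 309 points.
Row-greedy (each student in turn takes its best remaining section) gives 270 points, worse by 39.
Next-best assignment: Delgado→Section 11am, Petrov→Section 10am, Lindqvist→Section 3pm, Watson→Section 9am, Osei→Section 2pm = 306 points.
Swapping Petrov↔Delgado (Petrov→Section 10am 57 points, Delgado→Section 2pm 24 points) loses 19.
Checked against all permutations: 309 points is optimal.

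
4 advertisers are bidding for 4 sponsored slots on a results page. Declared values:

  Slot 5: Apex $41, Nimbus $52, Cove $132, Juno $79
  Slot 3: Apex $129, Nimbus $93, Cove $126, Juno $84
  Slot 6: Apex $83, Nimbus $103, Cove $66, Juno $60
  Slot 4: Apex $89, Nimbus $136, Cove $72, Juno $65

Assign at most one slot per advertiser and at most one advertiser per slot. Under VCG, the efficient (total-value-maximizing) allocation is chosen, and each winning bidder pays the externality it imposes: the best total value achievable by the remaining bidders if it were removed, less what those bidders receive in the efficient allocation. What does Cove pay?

Efficient allocation: Apex→Slot 3 ($129), Nimbus→Slot 4 ($136), Cove→Slot 5 ($132), Juno→Slot 6 ($60); total welfare W = $457.
Cove receives Slot 5 at value $132, so the others get W − 132 = $325.
Without Cove: best allocation of the remaining 3 bidders over all 4 slots is Apex→Slot 3 ($129), Nimbus→Slot 4 ($136), Juno→Slot 5 ($79), total $344.
VCG payment = (others' best without Cove) − (others' welfare with Cove) = 344 − 325 = $19.

Cove pays $19.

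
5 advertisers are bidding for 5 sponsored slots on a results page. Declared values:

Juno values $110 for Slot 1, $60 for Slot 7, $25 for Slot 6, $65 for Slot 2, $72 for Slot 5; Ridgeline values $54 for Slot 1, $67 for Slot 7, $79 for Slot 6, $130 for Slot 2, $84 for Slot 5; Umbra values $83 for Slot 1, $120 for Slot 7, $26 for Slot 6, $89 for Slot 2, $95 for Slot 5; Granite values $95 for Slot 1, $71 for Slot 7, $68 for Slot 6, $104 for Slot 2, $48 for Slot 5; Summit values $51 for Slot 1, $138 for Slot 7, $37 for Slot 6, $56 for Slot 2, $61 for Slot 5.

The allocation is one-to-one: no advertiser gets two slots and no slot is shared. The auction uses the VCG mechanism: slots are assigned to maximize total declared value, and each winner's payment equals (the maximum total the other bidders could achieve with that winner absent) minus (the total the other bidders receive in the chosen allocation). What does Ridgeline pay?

Ridgeline pays $36.

Efficient allocation: Juno→Slot 1 ($110), Ridgeline→Slot 2 ($130), Umbra→Slot 5 ($95), Granite→Slot 6 ($68), Summit→Slot 7 ($138); total welfare W = $541.
Ridgeline receives Slot 2 at value $130, so the others get W − 130 = $411.
Without Ridgeline: best allocation of the remaining 4 bidders over all 5 slots is Juno→Slot 1 ($110), Umbra→Slot 5 ($95), Granite→Slot 2 ($104), Summit→Slot 7 ($138), total $447.
VCG payment = (others' best without Ridgeline) − (others' welfare with Ridgeline) = 447 − 411 = $36.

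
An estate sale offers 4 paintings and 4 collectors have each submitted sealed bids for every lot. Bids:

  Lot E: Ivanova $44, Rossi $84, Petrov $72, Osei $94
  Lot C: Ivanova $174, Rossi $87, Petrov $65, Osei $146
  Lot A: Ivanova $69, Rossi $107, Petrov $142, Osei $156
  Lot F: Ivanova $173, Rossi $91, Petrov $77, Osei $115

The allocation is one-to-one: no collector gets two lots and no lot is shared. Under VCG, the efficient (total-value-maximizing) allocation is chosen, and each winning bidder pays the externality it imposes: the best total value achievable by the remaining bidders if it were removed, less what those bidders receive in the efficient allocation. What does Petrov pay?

Petrov pays $23.

Efficient allocation: Ivanova→Lot F ($173), Rossi→Lot E ($84), Petrov→Lot A ($142), Osei→Lot C ($146); total welfare W = $545.
Petrov receives Lot A at value $142, so the others get W − 142 = $403.
Without Petrov: best allocation of the remaining 3 bidders over all 4 lots is Ivanova→Lot F ($173), Rossi→Lot A ($107), Osei→Lot C ($146), total $426.
VCG payment = (others' best without Petrov) − (others' welfare with Petrov) = 426 − 403 = $23.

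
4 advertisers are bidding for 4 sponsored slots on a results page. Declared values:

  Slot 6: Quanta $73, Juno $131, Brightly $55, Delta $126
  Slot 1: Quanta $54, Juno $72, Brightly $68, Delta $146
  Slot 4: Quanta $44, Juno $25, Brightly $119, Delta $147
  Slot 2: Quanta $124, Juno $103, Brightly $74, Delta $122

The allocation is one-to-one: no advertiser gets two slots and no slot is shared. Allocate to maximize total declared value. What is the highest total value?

Max total: $520

Optimal: Quanta→Slot 2 ($124), Juno→Slot 6 ($131), Brightly→Slot 4 ($119), Delta→Slot 1 ($146) — total 124+131+119+146 = $520.
Max-entry greedy (repeatedly take the single best remaining cell) gives $470, worse by 50.
Every other assignment is strictly worse.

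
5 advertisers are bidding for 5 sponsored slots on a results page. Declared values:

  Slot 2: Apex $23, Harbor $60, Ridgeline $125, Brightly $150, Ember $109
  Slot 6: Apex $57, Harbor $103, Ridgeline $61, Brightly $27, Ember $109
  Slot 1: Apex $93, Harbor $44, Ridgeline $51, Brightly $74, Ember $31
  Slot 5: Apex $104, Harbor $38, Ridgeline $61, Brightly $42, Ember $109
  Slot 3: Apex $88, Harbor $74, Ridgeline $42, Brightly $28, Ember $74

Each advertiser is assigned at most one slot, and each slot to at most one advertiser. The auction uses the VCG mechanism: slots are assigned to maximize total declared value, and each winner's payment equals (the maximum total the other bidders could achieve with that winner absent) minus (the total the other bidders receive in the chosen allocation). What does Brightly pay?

Efficient allocation: Apex→Slot 3 ($88), Harbor→Slot 6 ($103), Ridgeline→Slot 1 ($51), Brightly→Slot 2 ($150), Ember→Slot 5 ($109); total welfare W = $501.
Brightly receives Slot 2 at value $150, so the others get W − 150 = $351.
Without Brightly: best allocation of the remaining 4 bidders over all 5 slots is Apex→Slot 1 ($93), Harbor→Slot 6 ($103), Ridgeline→Slot 2 ($125), Ember→Slot 5 ($109), total $430.
VCG payment = (others' best without Brightly) − (others' welfare with Brightly) = 430 − 351 = $79.

Brightly pays $79.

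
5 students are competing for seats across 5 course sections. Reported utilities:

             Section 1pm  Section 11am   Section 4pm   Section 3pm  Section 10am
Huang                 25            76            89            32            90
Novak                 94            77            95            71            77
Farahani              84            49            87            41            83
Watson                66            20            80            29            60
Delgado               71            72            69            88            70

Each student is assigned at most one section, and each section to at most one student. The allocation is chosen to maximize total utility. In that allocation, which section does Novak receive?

Optimal: Huang→Section 11am (76 points), Novak→Section 1pm (94 points), Farahani→Section 10am (83 points), Watson→Section 4pm (80 points), Delgado→Section 3pm (88 points) — total 76+94+83+80+88 = 421 points.
Column-greedy (each section in turn goes to its best remaining student) gives 405 points, worse by 16.
Swapping Watson↔Novak (Watson→Section 1pm 66 points, Novak→Section 4pm 95 points) loses 13.
Novak's own top section is Section 4pm (95 points), but forcing Novak→Section 4pm and reassigning the rest optimally gives only 408 points — worse by 13.

Novak receives Section 1pm.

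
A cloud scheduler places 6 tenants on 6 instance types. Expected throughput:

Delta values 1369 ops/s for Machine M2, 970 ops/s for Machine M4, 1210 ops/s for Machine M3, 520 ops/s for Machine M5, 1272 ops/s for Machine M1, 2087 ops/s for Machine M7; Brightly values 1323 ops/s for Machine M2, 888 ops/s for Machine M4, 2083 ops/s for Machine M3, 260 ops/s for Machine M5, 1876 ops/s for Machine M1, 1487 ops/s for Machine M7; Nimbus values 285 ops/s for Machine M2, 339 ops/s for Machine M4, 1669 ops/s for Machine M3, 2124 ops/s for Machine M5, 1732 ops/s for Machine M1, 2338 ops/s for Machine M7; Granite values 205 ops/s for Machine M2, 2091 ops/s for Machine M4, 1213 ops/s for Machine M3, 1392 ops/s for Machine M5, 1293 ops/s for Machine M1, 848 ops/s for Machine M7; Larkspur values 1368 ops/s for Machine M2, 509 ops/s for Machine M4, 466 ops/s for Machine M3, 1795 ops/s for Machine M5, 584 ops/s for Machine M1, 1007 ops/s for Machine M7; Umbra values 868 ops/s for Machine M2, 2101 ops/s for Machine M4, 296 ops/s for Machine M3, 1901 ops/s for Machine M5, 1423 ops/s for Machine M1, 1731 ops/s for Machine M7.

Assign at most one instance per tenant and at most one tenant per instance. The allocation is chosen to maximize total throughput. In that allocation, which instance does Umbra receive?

Optimal: Delta→Machine M7 (2087 ops/s), Brightly→Machine M3 (2083 ops/s), Nimbus→Machine M1 (1732 ops/s), Granite→Machine M4 (2091 ops/s), Larkspur→Machine M2 (1368 ops/s), Umbra→Machine M5 (1901 ops/s) — total 2087+2083+1732+2091+1368+1901 = 11262 ops/s.
Row-greedy (each tenant in turn takes its best remaining instance) gives 11176 ops/s, worse by 86.
Next-best assignment: Delta→Machine M7, Brightly→Machine M3, Nimbus→Machine M5, Granite→Machine M4, Larkspur→Machine M2, Umbra→Machine M1 = 11176 ops/s.
Checked against all permutations: 11262 ops/s is optimal.
Umbra's own top instance is Machine M4 (2101 ops/s), but forcing Umbra→Machine M4 and reassigning the rest optimally gives only 11056 ops/s — worse by 206.

Umbra receives Machine M5.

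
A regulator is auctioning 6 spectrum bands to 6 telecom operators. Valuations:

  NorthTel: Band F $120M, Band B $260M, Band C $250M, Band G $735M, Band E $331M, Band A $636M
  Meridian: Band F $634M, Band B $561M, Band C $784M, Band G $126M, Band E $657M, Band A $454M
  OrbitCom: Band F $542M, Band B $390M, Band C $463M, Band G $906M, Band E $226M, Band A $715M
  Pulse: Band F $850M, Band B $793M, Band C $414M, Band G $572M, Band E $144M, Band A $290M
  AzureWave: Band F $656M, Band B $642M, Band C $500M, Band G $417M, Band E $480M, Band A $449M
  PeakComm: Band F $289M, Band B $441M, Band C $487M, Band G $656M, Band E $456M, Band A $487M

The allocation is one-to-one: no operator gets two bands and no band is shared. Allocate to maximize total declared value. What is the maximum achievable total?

Maximum total: $4274M

Optimal: NorthTel→Band A ($636M), Meridian→Band C ($784M), OrbitCom→Band G ($906M), Pulse→Band F ($850M), AzureWave→Band B ($642M), PeakComm→Band E ($456M) — total 636+784+906+850+642+456 = $4274M.
Row-greedy (each operator in turn takes its best remaining band) gives $4182M, worse by 92.
Next-best assignment: NorthTel→Band A, Meridian→Band C, OrbitCom→Band G, Pulse→Band B, AzureWave→Band F, PeakComm→Band E = $4231M.
Swapping AzureWave↔Meridian (AzureWave→Band C $500M, Meridian→Band B $561M) loses 365.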